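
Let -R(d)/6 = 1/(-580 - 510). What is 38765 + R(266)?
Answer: 21126928/545 ≈ 38765.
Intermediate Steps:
R(d) = 3/545 (R(d) = -6/(-580 - 510) = -6/(-1090) = -6*(-1/1090) = 3/545)
38765 + R(266) = 38765 + 3/545 = 21126928/545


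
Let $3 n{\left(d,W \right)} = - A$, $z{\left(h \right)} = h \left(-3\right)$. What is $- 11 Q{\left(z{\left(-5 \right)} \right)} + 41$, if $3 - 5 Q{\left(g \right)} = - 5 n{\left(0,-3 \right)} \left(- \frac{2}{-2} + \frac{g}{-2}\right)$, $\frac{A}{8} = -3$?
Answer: $\frac{3032}{5} \approx 606.4$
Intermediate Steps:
$z{\left(h \right)} = - 3 h$
$A = -24$ ($A = 8 \left(-3\right) = -24$)
$n{\left(d,W \right)} = 8$ ($n{\left(d,W \right)} = \frac{\left(-1\right) \left(-24\right)}{3} = \frac{1}{3} \cdot 24 = 8$)
$Q{\left(g \right)} = \frac{43}{5} - 4 g$ ($Q{\left(g \right)} = \frac{3}{5} - \frac{\left(-5\right) 8 \left(- \frac{2}{-2} + \frac{g}{-2}\right)}{5} = \frac{3}{5} - \frac{\left(-40\right) \left(\left(-2\right) \left(- \frac{1}{2}\right) + g \left(- \frac{1}{2}\right)\right)}{5} = \frac{3}{5} - \frac{\left(-40\right) \left(1 - \frac{g}{2}\right)}{5} = \frac{3}{5} - \frac{-40 + 20 g}{5} = \frac{3}{5} - \left(-8 + 4 g\right) = \frac{43}{5} - 4 g$)
$- 11 Q{\left(z{\left(-5 \right)} \right)} + 41 = - 11 \left(\frac{43}{5} - 4 \left(\left(-3\right) \left(-5\right)\right)\right) + 41 = - 11 \left(\frac{43}{5} - 60\right) + 41 = \left(-11\right) \left(- \frac{257}{5}\right) + 41 = \frac{2827}{5} + 41 = \frac{3032}{5}$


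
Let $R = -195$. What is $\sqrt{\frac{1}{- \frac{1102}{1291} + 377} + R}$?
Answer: $\frac{2 i \sqrt{11495688802205}}{485605} \approx 13.964 i$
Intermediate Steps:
$\sqrt{\frac{1}{- \frac{1102}{1291} + 377} + R} = \sqrt{\frac{1}{- \frac{1102}{1291} + 377} - 195} = \sqrt{\frac{1}{\frac{485605}{1291}} - 195} = \sqrt{\frac{1291}{485605} - 195} = \sqrt{- \frac{94691684}{485605}} = \frac{2 i \sqrt{11495688802205}}{485605}$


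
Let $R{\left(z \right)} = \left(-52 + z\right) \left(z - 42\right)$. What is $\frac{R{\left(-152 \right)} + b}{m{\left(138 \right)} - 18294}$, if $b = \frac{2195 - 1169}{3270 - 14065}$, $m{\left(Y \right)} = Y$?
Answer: $- \frac{800041}{367030} \approx -2.1798$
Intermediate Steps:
$R{\left(z \right)} = \left(-52 + z\right) \left(-42 + z\right)$
$b = - \frac{1026}{10795}$ ($b = \frac{1026}{-10795} = 1026 \left(- \frac{1}{10795}\right) = - \frac{1026}{10795} \approx -0.095044$)
$\frac{R{\left(-152 \right)} + b}{m{\left(138 \right)} - 18294} = \frac{\left(2184 + \left(-152\right)^{2} - -14288\right) - \frac{1026}{10795}}{138 - 18294} = \frac{\left(2184 + 23104 + 14288\right) - \frac{1026}{10795}}{-18156} = \left(39576 - \frac{1026}{10795}\right) \left(- \frac{1}{18156}\right) = \frac{427221894}{10795} \left(- \frac{1}{18156}\right) = - \frac{800041}{367030}$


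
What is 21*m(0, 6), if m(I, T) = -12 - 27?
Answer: -819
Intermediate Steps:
m(I, T) = -39
21*m(0, 6) = 21*(-39) = -819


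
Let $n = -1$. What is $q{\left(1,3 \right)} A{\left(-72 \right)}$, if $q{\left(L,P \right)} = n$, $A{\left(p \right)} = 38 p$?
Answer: $2736$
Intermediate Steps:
$q{\left(L,P \right)} = -1$
$q{\left(1,3 \right)} A{\left(-72 \right)} = - 38 \left(-72\right) = \left(-1\right) \left(-2736\right) = 2736$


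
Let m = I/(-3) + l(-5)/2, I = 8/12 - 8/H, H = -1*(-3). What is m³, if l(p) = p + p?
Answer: -2197/27 ≈ -81.370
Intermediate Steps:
l(p) = 2*p
H = 3
I = -2 (I = 8/12 - 8/3 = 8*(1/12) - 8*⅓ = ⅔ - 8/3 = -2)
m = -13/3 (m = -2/(-3) + (2*(-5))/2 = -2*(-⅓) - 10*½ = ⅔ - 5 = -13/3 ≈ -4.3333)
m³ = (-13/3)³ = -2197/27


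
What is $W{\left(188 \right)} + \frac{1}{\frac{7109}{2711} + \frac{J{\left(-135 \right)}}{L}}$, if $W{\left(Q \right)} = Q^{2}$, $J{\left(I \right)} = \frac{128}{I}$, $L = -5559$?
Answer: $\frac{188576507292007}{5335402693} \approx 35344.0$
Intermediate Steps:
$W{\left(188 \right)} + \frac{1}{\frac{7109}{2711} + \frac{J{\left(-135 \right)}}{L}} = 188^{2} + \frac{1}{\frac{7109}{2711} + \frac{128 \frac{1}{-135}}{-5559}} = 35344 + \frac{1}{7109 \cdot \frac{1}{2711} + 128 \left(- \frac{1}{135}\right) \left(- \frac{1}{5559}\right)} = 35344 + \frac{1}{\frac{7109}{2711} - - \frac{128}{750465}} = 35344 + \frac{1}{\frac{7109}{2711} + \frac{128}{750465}} = 35344 + \frac{1}{\frac{5335402693}{2034510615}} = 35344 + \frac{2034510615}{5335402693} = \frac{188576507292007}{5335402693}$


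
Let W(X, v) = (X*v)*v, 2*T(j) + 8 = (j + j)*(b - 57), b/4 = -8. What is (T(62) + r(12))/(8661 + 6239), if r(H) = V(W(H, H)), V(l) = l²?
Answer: 1490231/7450 ≈ 200.03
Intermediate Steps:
b = -32 (b = 4*(-8) = -32)
T(j) = -4 - 89*j (T(j) = -4 + ((j + j)*(-32 - 57))/2 = -4 + ((2*j)*(-89))/2 = -4 + (-178*j)/2 = -4 - 89*j)
W(X, v) = X*v²
r(H) = H⁶ (r(H) = (H*H²)² = (H³)² = H⁶)
(T(62) + r(12))/(8661 + 6239) = ((-4 - 89*62) + 12⁶)/(8661 + 6239) = ((-4 - 5518) + 2985984)/14900 = (-5522 + 2985984)*(1/14900) = 2980462*(1/14900) = 1490231/7450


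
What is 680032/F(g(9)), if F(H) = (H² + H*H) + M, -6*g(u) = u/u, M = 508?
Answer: 12240576/9145 ≈ 1338.5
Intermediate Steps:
g(u) = -⅙ (g(u) = -u/(6*u) = -⅙*1 = -⅙)
F(H) = 508 + 2*H² (F(H) = (H² + H*H) + 508 = (H² + H²) + 508 = 2*H² + 508 = 508 + 2*H²)
680032/F(g(9)) = 680032/(508 + 2*(-⅙)²) = 680032/(508 + 2*(1/36)) = 680032/(508 + 1/18) = 680032/(9145/18) = 680032*(18/9145) = 12240576/9145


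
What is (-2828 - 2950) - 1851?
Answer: -7629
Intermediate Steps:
(-2828 - 2950) - 1851 = -5778 - 1851 = -7629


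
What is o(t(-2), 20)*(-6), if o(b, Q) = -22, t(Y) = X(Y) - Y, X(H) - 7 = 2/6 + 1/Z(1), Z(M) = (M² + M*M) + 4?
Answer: 132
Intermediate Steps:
Z(M) = 4 + 2*M² (Z(M) = (M² + M²) + 4 = 2*M² + 4 = 4 + 2*M²)
X(H) = 15/2 (X(H) = 7 + (2/6 + 1/(4 + 2*1²)) = 7 + (2*(⅙) + 1/(4 + 2*1)) = 7 + (⅓ + 1/(4 + 2)) = 7 + (⅓ + 1/6) = 7 + (⅓ + 1*(⅙)) = 7 + (⅓ + ⅙) = 7 + ½ = 15/2)
t(Y) = 15/2 - Y
o(t(-2), 20)*(-6) = -22*(-6) = 132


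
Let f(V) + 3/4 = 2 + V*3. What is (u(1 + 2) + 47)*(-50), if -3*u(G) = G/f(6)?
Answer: -180750/77 ≈ -2347.4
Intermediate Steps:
f(V) = 5/4 + 3*V (f(V) = -¾ + (2 + V*3) = -¾ + (2 + 3*V) = 5/4 + 3*V)
u(G) = -4*G/231 (u(G) = -G/(3*(5/4 + 3*6)) = -G/(3*(5/4 + 18)) = -G/(3*77/4) = -G*4/(3*77) = -4*G/231)
(u(1 + 2) + 47)*(-50) = (-4*(1 + 2)/231 + 47)*(-50) = (-4/231*3 + 47)*(-50) = (-4/77 + 47)*(-50) = (3615/77)*(-50) = -180750/77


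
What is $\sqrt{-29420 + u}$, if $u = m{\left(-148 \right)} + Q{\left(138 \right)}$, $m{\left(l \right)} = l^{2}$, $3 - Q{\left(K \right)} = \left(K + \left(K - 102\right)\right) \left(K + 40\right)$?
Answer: $i \sqrt{38485} \approx 196.18 i$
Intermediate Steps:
$Q{\left(K \right)} = 3 - \left(-102 + 2 K\right) \left(40 + K\right)$ ($Q{\left(K \right)} = 3 - \left(K + \left(K - 102\right)\right) \left(K + 40\right) = 3 - \left(K + \left(-102 + K\right)\right) \left(40 + K\right) = 3 - \left(-102 + 2 K\right) \left(40 + K\right)$)
$u = -9065$ ($u = \left(-148\right)^{2} + \left(4083 - 2 \cdot 138^{2} + 22 \cdot 138\right) = 21904 + \left(4083 - 38088 + 3036\right) = 21904 - 30969 = -9065$)
$\sqrt{-29420 + u} = \sqrt{-29420 - 9065} = \sqrt{-38485} = i \sqrt{38485}$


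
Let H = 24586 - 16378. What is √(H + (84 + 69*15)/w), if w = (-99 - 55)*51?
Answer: √56256031678/2618 ≈ 90.597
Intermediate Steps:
w = -7854 (w = -154*51 = -7854)
H = 8208
√(H + (84 + 69*15)/w) = √(8208 + (84 + 69*15)/(-7854)) = √(8208 + (84 + 1035)*(-1/7854)) = √(8208 + 1119*(-1/7854)) = √(8208 - 373/2618) = √(21488171/2618) = √56256031678/2618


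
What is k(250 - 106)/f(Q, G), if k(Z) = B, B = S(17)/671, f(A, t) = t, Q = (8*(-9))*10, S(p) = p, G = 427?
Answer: 17/286517 ≈ 5.9333e-5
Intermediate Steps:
Q = -720 (Q = -72*10 = -720)
B = 17/671 ≈ 0.025335
k(Z) = 17/671
k(250 - 106)/f(Q, G) = (17/671)/427 = (17/671)*(1/427) = 17/286517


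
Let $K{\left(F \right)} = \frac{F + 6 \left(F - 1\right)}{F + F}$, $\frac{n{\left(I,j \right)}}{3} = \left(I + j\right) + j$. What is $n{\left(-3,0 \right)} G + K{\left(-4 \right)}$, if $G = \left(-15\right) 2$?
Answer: $\frac{1097}{4} \approx 274.25$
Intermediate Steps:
$n{\left(I,j \right)} = 3 I + 6 j$ ($n{\left(I,j \right)} = 3 \left(\left(I + j\right) + j\right) = 3 \left(I + 2 j\right) = 3 I + 6 j$)
$G = -30$
$K{\left(F \right)} = \frac{-6 + 7 F}{2 F}$ ($K{\left(F \right)} = \frac{F + 6 \left(-1 + F\right)}{2 F} = \left(F + \left(-6 + 6 F\right)\right) \frac{1}{2 F} = \left(-6 + 7 F\right) \frac{1}{2 F} = \frac{-6 + 7 F}{2 F}$)
$n{\left(-3,0 \right)} G + K{\left(-4 \right)} = \left(3 \left(-3\right) + 6 \cdot 0\right) \left(-30\right) + \left(\frac{7}{2} - \frac{3}{-4}\right) = \left(-9 + 0\right) \left(-30\right) + \left(\frac{7}{2} - - \frac{3}{4}\right) = \left(-9\right) \left(-30\right) + \left(\frac{7}{2} + \frac{3}{4}\right) = 270 + \frac{17}{4} = \frac{1097}{4}$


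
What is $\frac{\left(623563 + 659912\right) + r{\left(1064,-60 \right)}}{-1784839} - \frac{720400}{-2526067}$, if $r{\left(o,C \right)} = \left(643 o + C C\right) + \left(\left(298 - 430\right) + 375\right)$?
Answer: $- \frac{3694267292890}{4508622898213} \approx -0.81938$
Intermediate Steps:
$r{\left(o,C \right)} = 243 + C^{2} + 643 o$ ($r{\left(o,C \right)} = \left(643 o + C^{2}\right) + \left(-132 + 375\right) = \left(C^{2} + 643 o\right) + 243 = 243 + C^{2} + 643 o$)
$\frac{\left(623563 + 659912\right) + r{\left(1064,-60 \right)}}{-1784839} - \frac{720400}{-2526067} = \frac{\left(623563 + 659912\right) + \left(243 + \left(-60\right)^{2} + 643 \cdot 1064\right)}{-1784839} - \frac{720400}{-2526067} = \left(1283475 + \left(243 + 3600 + 684152\right)\right) \left(- \frac{1}{1784839}\right) - - \frac{720400}{2526067} = \left(1283475 + 687995\right) \left(- \frac{1}{1784839}\right) + \frac{720400}{2526067} = 1971470 \left(- \frac{1}{1784839}\right) + \frac{720400}{2526067} = - \frac{1971470}{1784839} + \frac{720400}{2526067} = - \frac{3694267292890}{4508622898213}$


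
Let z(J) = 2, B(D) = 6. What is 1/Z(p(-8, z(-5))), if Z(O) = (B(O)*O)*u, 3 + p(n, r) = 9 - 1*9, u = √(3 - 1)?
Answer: -√2/36 ≈ -0.039284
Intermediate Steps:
u = √2 ≈ 1.4142
p(n, r) = -3 (p(n, r) = -3 + (9 - 1*9) = -3 + (9 - 9) = -3 + 0 = -3)
Z(O) = 6*O*√2 (Z(O) = (6*O)*√2 = 6*O*√2)
1/Z(p(-8, z(-5))) = 1/(6*(-3)*√2) = 1/(-18*√2) = -√2/36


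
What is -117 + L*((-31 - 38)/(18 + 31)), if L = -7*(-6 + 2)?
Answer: -1095/7 ≈ -156.43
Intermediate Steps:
L = 28 (L = -7*(-4) = 28)
-117 + L*((-31 - 38)/(18 + 31)) = -117 + 28*((-31 - 38)/(18 + 31)) = -117 + 28*(-69/49) = -117 - 276/7 = -1095/7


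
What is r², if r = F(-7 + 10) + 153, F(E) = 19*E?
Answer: 44100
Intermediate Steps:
r = 210 (r = 19*(-7 + 10) + 153 = 19*3 + 153 = 57 + 153 = 210)
r² = 210² = 44100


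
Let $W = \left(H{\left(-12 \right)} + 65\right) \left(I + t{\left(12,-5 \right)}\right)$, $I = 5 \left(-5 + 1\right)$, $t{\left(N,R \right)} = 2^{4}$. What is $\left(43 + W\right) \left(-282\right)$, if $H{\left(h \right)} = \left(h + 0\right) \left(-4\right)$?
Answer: $115338$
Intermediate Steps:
$t{\left(N,R \right)} = 16$
$H{\left(h \right)} = - 4 h$ ($H{\left(h \right)} = h \left(-4\right) = - 4 h$)
$I = -20$ ($I = 5 \left(-4\right) = -20$)
$W = -452$ ($W = \left(\left(-4\right) \left(-12\right) + 65\right) \left(-20 + 16\right) = \left(48 + 65\right) \left(-4\right) = 113 \left(-4\right) = -452$)
$\left(43 + W\right) \left(-282\right) = \left(43 - 452\right) \left(-282\right) = \left(-409\right) \left(-282\right) = 115338$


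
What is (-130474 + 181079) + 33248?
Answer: 83853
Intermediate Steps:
(-130474 + 181079) + 33248 = 50605 + 33248 = 83853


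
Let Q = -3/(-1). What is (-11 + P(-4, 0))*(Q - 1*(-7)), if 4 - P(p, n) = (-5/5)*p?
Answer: -110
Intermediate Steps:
P(p, n) = 4 + p (P(p, n) = 4 - (-5/5)*p = 4 - (-5*⅕)*p = 4 - (-1)*p = 4 + p)
Q = 3 (Q = -3*(-1) = 3)
(-11 + P(-4, 0))*(Q - 1*(-7)) = (-11 + (4 - 4))*(3 - 1*(-7)) = (-11 + 0)*(3 + 7) = -11*10 = -110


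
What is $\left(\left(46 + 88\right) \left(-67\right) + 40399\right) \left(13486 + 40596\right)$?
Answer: $1699310522$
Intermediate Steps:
$\left(\left(46 + 88\right) \left(-67\right) + 40399\right) \left(13486 + 40596\right) = \left(134 \left(-67\right) + 40399\right) 54082 = \left(-8978 + 40399\right) 54082 = 31421 \cdot 54082 = 1699310522$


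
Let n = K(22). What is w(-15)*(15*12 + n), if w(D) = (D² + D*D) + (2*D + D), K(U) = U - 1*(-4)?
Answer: 83430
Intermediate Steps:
K(U) = 4 + U (K(U) = U + 4 = 4 + U)
n = 26 (n = 4 + 22 = 26)
w(D) = 2*D² + 3*D (w(D) = (D² + D²) + 3*D = 2*D² + 3*D)
w(-15)*(15*12 + n) = (-15*(3 + 2*(-15)))*(15*12 + 26) = (-15*(3 - 30))*(180 + 26) = -15*(-27)*206 = 405*206 = 83430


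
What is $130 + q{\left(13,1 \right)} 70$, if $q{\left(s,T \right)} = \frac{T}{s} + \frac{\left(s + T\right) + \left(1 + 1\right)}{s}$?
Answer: $\frac{2880}{13} \approx 221.54$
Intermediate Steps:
$q{\left(s,T \right)} = \frac{T}{s} + \frac{2 + T + s}{s}$ ($q{\left(s,T \right)} = \frac{T}{s} + \frac{\left(T + s\right) + 2}{s} = \frac{T}{s} + \frac{2 + T + s}{s}$)
$130 + q{\left(13,1 \right)} 70 = 130 + \frac{2 + 13 + 2 \cdot 1}{13} \cdot 70 = 130 + \frac{2 + 13 + 2}{13} \cdot 70 = 130 + \frac{1}{13} \cdot 17 \cdot 70 = 130 + \frac{17}{13} \cdot 70 = 130 + \frac{1190}{13} = \frac{2880}{13}$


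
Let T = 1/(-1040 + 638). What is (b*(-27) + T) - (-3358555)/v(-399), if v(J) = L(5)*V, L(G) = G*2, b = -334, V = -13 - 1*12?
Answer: -22191518/5025 ≈ -4416.2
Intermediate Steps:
V = -25 (V = -13 - 12 = -25)
L(G) = 2*G
T = -1/402 (T = 1/(-402) = -1/402 ≈ -0.0024876)
v(J) = -250 (v(J) = (2*5)*(-25) = 10*(-25) = -250)
(b*(-27) + T) - (-3358555)/v(-399) = (-334*(-27) - 1/402) - (-3358555)/(-250) = (9018 - 1/402) - (-3358555)*(-1)/250 = 3625235/402 - 1*671711/50 = 3625235/402 - 671711/50 = -22191518/5025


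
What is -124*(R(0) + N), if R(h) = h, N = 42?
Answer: -5208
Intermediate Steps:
-124*(R(0) + N) = -124*(0 + 42) = -124*42 = -5208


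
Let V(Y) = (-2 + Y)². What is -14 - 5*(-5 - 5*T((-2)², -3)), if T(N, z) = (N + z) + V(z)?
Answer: 661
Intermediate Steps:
T(N, z) = N + z + (-2 + z)² (T(N, z) = (N + z) + (-2 + z)² = N + z + (-2 + z)²)
-14 - 5*(-5 - 5*T((-2)², -3)) = -14 - 5*(-5 - 5*((-2)² - 3 + (-2 - 3)²)) = -14 - 5*(-5 - 5*(4 - 3 + (-5)²)) = -14 - 5*(-5 - 5*(4 - 3 + 25)) = -14 - 5*(-5 - 5*26) = -14 - 5*(-5 - 130) = -14 - 5*(-135) = -14 + 675 = 661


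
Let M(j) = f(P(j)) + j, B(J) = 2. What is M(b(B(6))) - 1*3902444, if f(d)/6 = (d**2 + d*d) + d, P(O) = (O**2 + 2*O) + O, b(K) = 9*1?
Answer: -3761819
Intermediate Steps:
b(K) = 9
P(O) = O**2 + 3*O
f(d) = 6*d + 12*d**2 (f(d) = 6*((d**2 + d*d) + d) = 6*((d**2 + d**2) + d) = 6*(2*d**2 + d) = 6*(d + 2*d**2) = 6*d + 12*d**2)
M(j) = j + 6*j*(1 + 2*j*(3 + j))*(3 + j) (M(j) = 6*(j*(3 + j))*(1 + 2*(j*(3 + j))) + j = 6*(j*(3 + j))*(1 + 2*j*(3 + j)) + j = 6*j*(1 + 2*j*(3 + j))*(3 + j) + j = j + 6*j*(1 + 2*j*(3 + j))*(3 + j))
M(b(B(6))) - 1*3902444 = 9*(1 + 6*(1 + 2*9*(3 + 9))*(3 + 9)) - 1*3902444 = 9*(1 + 6*(1 + 2*9*12)*12) - 3902444 = 9*(1 + 6*(1 + 216)*12) - 3902444 = 9*(1 + 6*217*12) - 3902444 = 9*(1 + 15624) - 3902444 = 9*15625 - 3902444 = 140625 - 3902444 = -3761819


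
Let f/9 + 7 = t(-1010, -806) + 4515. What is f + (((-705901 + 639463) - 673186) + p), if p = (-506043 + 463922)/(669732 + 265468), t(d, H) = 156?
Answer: -652440451721/935200 ≈ -6.9765e+5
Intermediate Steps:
p = -42121/935200 ≈ -0.045040
f = 41976 (f = -63 + 9*(156 + 4515) = -63 + 9*4671 = -63 + 42039 = 41976)
f + (((-705901 + 639463) - 673186) + p) = 41976 + (((-705901 + 639463) - 673186) - 42121/935200) = 41976 + ((-66438 - 673186) - 42121/935200) = 41976 + (-739624 - 42121/935200) = 41976 - 691696406921/935200 = -652440451721/935200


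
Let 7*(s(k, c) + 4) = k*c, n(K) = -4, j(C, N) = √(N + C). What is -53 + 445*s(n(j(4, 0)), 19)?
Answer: -46651/7 ≈ -6664.4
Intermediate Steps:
j(C, N) = √(C + N)
s(k, c) = -4 + c*k/7 (s(k, c) = -4 + (k*c)/7 = -4 + (c*k)/7 = -4 + c*k/7)
-53 + 445*s(n(j(4, 0)), 19) = -53 + 445*(-4 + (⅐)*19*(-4)) = -53 + 445*(-4 - 76/7) = -53 + 445*(-104/7) = -53 - 46280/7 = -46651/7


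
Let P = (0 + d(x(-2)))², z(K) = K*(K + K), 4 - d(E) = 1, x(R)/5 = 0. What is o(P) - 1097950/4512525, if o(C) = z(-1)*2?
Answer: 678086/180501 ≈ 3.7567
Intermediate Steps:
x(R) = 0 (x(R) = 5*0 = 0)
d(E) = 3 (d(E) = 4 - 1*1 = 4 - 1 = 3)
z(K) = 2*K² (z(K) = K*(2*K) = 2*K²)
P = 9 (P = (0 + 3)² = 3² = 9)
o(C) = 4 (o(C) = (2*(-1)²)*2 = (2*1)*2 = 2*2 = 4)
o(P) - 1097950/4512525 = 4 - 1097950/4512525 = 4 - 1*43918/180501 = 4 - 43918/180501 = 678086/180501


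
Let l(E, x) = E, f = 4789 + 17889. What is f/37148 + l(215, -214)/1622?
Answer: 5596317/7531757 ≈ 0.74303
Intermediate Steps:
f = 22678
f/37148 + l(215, -214)/1622 = 22678/37148 + 215/1622 = 22678*(1/37148) + 215*(1/1622) = 11339/18574 + 215/1622 = 5596317/7531757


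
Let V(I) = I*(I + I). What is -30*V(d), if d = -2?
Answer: -240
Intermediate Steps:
V(I) = 2*I² (V(I) = I*(2*I) = 2*I²)
-30*V(d) = -60*(-2)² = -60*4 = -30*8 = -240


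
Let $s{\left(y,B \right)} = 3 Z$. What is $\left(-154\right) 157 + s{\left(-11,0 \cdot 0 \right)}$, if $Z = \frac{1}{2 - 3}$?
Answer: $-24181$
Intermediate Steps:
$Z = -1$ ($Z = \frac{1}{-1} = -1$)
$s{\left(y,B \right)} = -3$ ($s{\left(y,B \right)} = 3 \left(-1\right) = -3$)
$\left(-154\right) 157 + s{\left(-11,0 \cdot 0 \right)} = \left(-154\right) 157 - 3 = -24178 - 3 = -24181$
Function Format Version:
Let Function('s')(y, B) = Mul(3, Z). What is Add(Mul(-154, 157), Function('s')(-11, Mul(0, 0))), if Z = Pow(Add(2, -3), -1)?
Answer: -24181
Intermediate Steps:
Z = -1 (Z = Pow(-1, -1) = -1)
Function('s')(y, B) = -3 (Function('s')(y, B) = Mul(3, -1) = -3)
Add(Mul(-154, 157), Function('s')(-11, Mul(0, 0))) = Add(Mul(-154, 157), -3) = Add(-24178, -3) = -24181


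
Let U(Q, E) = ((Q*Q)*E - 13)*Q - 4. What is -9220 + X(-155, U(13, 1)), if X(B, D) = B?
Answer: -9375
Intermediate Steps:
U(Q, E) = -4 + Q*(-13 + E*Q²) (U(Q, E) = (Q²*E - 13)*Q - 4 = (E*Q² - 13)*Q - 4 = (-13 + E*Q²)*Q - 4 = Q*(-13 + E*Q²) - 4 = -4 + Q*(-13 + E*Q²))
-9220 + X(-155, U(13, 1)) = -9220 - 155 = -9375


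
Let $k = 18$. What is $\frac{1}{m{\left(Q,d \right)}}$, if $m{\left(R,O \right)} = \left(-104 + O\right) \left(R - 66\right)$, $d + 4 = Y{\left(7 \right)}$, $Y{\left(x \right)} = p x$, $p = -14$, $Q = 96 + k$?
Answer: $- \frac{1}{9888} \approx -0.00010113$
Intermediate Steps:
$Q = 114$ ($Q = 96 + 18 = 114$)
$Y{\left(x \right)} = - 14 x$
$d = -102$ ($d = -4 - 98 = -102$)
$m{\left(R,O \right)} = \left(-104 + O\right) \left(-66 + R\right)$
$\frac{1}{m{\left(Q,d \right)}} = \frac{1}{6864 - 11856 - -6732 - 11628} = \frac{1}{6864 - 11856 + 6732 - 11628} = \frac{1}{-9888} = - \frac{1}{9888}$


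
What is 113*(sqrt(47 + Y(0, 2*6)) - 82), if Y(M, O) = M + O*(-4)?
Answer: -9266 + 113*I ≈ -9266.0 + 113.0*I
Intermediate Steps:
Y(M, O) = M - 4*O
113*(sqrt(47 + Y(0, 2*6)) - 82) = 113*(sqrt(47 + (0 - 8*6)) - 82) = 113*(sqrt(47 + (0 - 4*12)) - 82) = 113*(sqrt(47 + (0 - 48)) - 82) = 113*(sqrt(47 - 48) - 82) = 113*(sqrt(-1) - 82) = 113*(I - 82) = 113*(-82 + I) = -9266 + 113*I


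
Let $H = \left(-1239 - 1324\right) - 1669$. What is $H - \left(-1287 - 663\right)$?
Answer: $-2282$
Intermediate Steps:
$H = -4232$ ($H = -2563 - 1669 = -4232$)
$H - \left(-1287 - 663\right) = -4232 - \left(-1287 - 663\right) = -4232 - -1950 = -4232 + 1950 = -2282$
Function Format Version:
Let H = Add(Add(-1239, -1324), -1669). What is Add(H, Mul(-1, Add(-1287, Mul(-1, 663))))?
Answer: -2282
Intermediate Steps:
H = -4232 (H = Add(-2563, -1669) = -4232)
Add(H, Mul(-1, Add(-1287, Mul(-1, 663)))) = Add(-4232, Mul(-1, Add(-1287, Mul(-1, 663)))) = Add(-4232, Mul(-1, Add(-1287, -663))) = Add(-4232, Mul(-1, -1950)) = Add(-4232, 1950) = -2282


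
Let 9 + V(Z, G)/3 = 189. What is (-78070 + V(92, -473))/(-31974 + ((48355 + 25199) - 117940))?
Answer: 7753/7636 ≈ 1.0153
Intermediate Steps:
V(Z, G) = 540 (V(Z, G) = -27 + 3*189 = -27 + 567 = 540)
(-78070 + V(92, -473))/(-31974 + ((48355 + 25199) - 117940)) = (-78070 + 540)/(-31974 + ((48355 + 25199) - 117940)) = -77530/(-31974 + (73554 - 117940)) = -77530/(-31974 - 44386) = -77530/(-76360) = -77530*(-1/76360) = 7753/7636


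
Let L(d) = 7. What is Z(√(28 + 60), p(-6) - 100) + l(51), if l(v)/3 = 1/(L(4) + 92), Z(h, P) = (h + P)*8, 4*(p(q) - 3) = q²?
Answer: -23231/33 + 16*√22 ≈ -628.92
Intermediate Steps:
p(q) = 3 + q²/4
Z(h, P) = 8*P + 8*h (Z(h, P) = (P + h)*8 = 8*P + 8*h)
l(v) = 1/33 (l(v) = 3/(7 + 92) = 3/99 = 3*(1/99) = 1/33)
Z(√(28 + 60), p(-6) - 100) + l(51) = (8*((3 + (¼)*(-6)²) - 100) + 8*√(28 + 60)) + 1/33 = (8*((3 + (¼)*36) - 100) + 8*√88) + 1/33 = (8*((3 + 9) - 100) + 8*(2*√22)) + 1/33 = (8*(12 - 100) + 16*√22) + 1/33 = (8*(-88) + 16*√22) + 1/33 = (-704 + 16*√22) + 1/33 = -23231/33 + 16*√22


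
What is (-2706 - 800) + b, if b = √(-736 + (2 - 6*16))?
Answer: -3506 + I*√830 ≈ -3506.0 + 28.81*I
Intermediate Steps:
b = I*√830 (b = √(-736 + (2 - 96)) = √(-736 - 94) = √(-830) = I*√830 ≈ 28.81*I)
(-2706 - 800) + b = (-2706 - 800) + I*√830 = -3506 + I*√830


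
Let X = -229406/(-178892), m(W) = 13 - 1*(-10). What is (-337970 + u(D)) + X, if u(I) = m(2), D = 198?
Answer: -30227892659/89446 ≈ -3.3795e+5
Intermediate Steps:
m(W) = 23 (m(W) = 13 + 10 = 23)
u(I) = 23
X = 114703/89446 (X = -229406*(-1/178892) = 114703/89446 ≈ 1.2824)
(-337970 + u(D)) + X = (-337970 + 23) + 114703/89446 = -337947 + 114703/89446 = -30227892659/89446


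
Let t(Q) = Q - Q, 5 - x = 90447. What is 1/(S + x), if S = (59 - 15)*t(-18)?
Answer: -1/90442 ≈ -1.1057e-5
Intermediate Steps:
x = -90442 (x = 5 - 1*90447 = 5 - 90447 = -90442)
t(Q) = 0
S = 0 (S = (59 - 15)*0 = 44*0 = 0)
1/(S + x) = 1/(0 - 90442) = 1/(-90442) = -1/90442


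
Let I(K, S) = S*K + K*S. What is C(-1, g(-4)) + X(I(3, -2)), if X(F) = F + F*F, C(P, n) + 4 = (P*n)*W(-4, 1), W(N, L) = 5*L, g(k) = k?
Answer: 148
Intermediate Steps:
I(K, S) = 2*K*S (I(K, S) = K*S + K*S = 2*K*S)
C(P, n) = -4 + 5*P*n (C(P, n) = -4 + (P*n)*(5*1) = -4 + (P*n)*5 = -4 + 5*P*n)
X(F) = F + F**2
C(-1, g(-4)) + X(I(3, -2)) = (-4 + 5*(-1)*(-4)) + (2*3*(-2))*(1 + 2*3*(-2)) = (-4 + 20) - 12*(1 - 12) = 16 - 12*(-11) = 16 + 132 = 148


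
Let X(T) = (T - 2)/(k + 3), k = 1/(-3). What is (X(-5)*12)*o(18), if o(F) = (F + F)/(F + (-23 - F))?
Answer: 1134/23 ≈ 49.304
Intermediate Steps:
k = -⅓ ≈ -0.33333
X(T) = -¾ + 3*T/8 (X(T) = (T - 2)/(-⅓ + 3) = (-2 + T)/(8/3) = (-2 + T)*(3/8) = -¾ + 3*T/8)
o(F) = -2*F/23 (o(F) = (2*F)/(-23) = (2*F)*(-1/23) = -2*F/23)
(X(-5)*12)*o(18) = ((-¾ + (3/8)*(-5))*12)*(-2/23*18) = ((-¾ - 15/8)*12)*(-36/23) = -21/8*12*(-36/23) = -63/2*(-36/23) = 1134/23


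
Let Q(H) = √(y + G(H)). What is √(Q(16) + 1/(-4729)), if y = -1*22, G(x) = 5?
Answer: √(-4729 + 22363441*I*√17)/4729 ≈ 1.4358 + 1.4358*I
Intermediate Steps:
y = -22
Q(H) = I*√17 (Q(H) = √(-22 + 5) = √(-17) = I*√17)
√(Q(16) + 1/(-4729)) = √(I*√17 + 1/(-4729)) = √(I*√17 - 1/4729) = √(-1/4729 + I*√17)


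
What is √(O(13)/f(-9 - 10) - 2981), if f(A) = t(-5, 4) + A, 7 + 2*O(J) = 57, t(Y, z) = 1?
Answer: I*√107366/6 ≈ 54.611*I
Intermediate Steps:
O(J) = 25 (O(J) = -7/2 + (½)*57 = -7/2 + 57/2 = 25)
f(A) = 1 + A
√(O(13)/f(-9 - 10) - 2981) = √(25/(1 + (-9 - 10)) - 2981) = √(25/(1 - 19) - 2981) = √(25/(-18) - 2981) = √(25*(-1/18) - 2981) = √(-25/18 - 2981) = √(-53683/18) = I*√107366/6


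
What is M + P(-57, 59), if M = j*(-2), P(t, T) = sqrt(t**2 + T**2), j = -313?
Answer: 626 + sqrt(6730) ≈ 708.04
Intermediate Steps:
P(t, T) = sqrt(T**2 + t**2)
M = 626 (M = -313*(-2) = 626)
M + P(-57, 59) = 626 + sqrt(59**2 + (-57)**2) = 626 + sqrt(3481 + 3249) = 626 + sqrt(6730)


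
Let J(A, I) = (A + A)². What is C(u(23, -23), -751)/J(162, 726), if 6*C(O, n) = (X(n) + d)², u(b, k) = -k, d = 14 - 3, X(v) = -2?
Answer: 1/7776 ≈ 0.00012860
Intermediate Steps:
d = 11
J(A, I) = 4*A² (J(A, I) = (2*A)² = 4*A²)
C(O, n) = 27/2 (C(O, n) = (-2 + 11)²/6 = (⅙)*9² = (⅙)*81 = 27/2)
C(u(23, -23), -751)/J(162, 726) = 27/(2*((4*162²))) = 27/(2*((4*26244))) = (27/2)/104976 = (27/2)*(1/104976) = 1/7776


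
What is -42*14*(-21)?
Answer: 12348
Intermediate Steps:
-42*14*(-21) = -588*(-21) = 12348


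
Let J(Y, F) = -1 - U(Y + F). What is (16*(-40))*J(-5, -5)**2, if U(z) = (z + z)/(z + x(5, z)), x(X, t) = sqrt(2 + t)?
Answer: 640*(-223*I - 30*sqrt(2))/(10*sqrt(2) + 23*I) ≈ -5029.6 - 1912.0*I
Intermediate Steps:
U(z) = 2*z/(z + sqrt(2 + z)) (U(z) = (z + z)/(z + sqrt(2 + z)) = (2*z)/(z + sqrt(2 + z)) = 2*z/(z + sqrt(2 + z)))
J(Y, F) = -1 - 2*(F + Y)/(F + Y + sqrt(2 + F + Y)) (J(Y, F) = -1 - 2*(Y + F)/((Y + F) + sqrt(2 + (Y + F))) = -1 - 2*(F + Y)/((F + Y) + sqrt(2 + (F + Y))) = -1 - 2*(F + Y)/((F + Y) + sqrt(2 + F + Y)) = -1 - 2*(F + Y)/(F + Y + sqrt(2 + F + Y)))
(16*(-40))*J(-5, -5)**2 = (16*(-40))*((-sqrt(2 - 5 - 5) - 3*(-5) - 3*(-5))/(-5 - 5 + sqrt(2 - 5 - 5)))**2 = -640*(-sqrt(-8) + 15 + 15)**2/(-5 - 5 + sqrt(-8))**2 = -640*(-2*I*sqrt(2) + 15 + 15)**2/(-5 - 5 + 2*I*sqrt(2))**2 = -640*(-2*I*sqrt(2) + 15 + 15)**2/(-10 + 2*I*sqrt(2))**2 = -640*(30 - 2*I*sqrt(2))**2/(-10 + 2*I*sqrt(2))**2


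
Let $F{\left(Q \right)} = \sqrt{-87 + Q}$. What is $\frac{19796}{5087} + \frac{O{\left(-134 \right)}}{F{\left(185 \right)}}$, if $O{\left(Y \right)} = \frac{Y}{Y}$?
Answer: $\frac{19796}{5087} + \frac{\sqrt{2}}{14} \approx 3.9925$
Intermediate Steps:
$O{\left(Y \right)} = 1$
$\frac{19796}{5087} + \frac{O{\left(-134 \right)}}{F{\left(185 \right)}} = \frac{19796}{5087} + 1 \frac{1}{\sqrt{-87 + 185}} = 19796 \cdot \frac{1}{5087} + 1 \frac{1}{\sqrt{98}} = \frac{19796}{5087} + 1 \frac{1}{7 \sqrt{2}} = \frac{19796}{5087} + 1 \frac{\sqrt{2}}{14} = \frac{19796}{5087} + \frac{\sqrt{2}}{14}$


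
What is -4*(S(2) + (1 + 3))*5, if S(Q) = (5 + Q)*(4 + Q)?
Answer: -920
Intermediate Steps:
S(Q) = (4 + Q)*(5 + Q)
-4*(S(2) + (1 + 3))*5 = -4*((20 + 2**2 + 9*2) + (1 + 3))*5 = -4*((20 + 4 + 18) + 4)*5 = -4*(42 + 4)*5 = -184*5 = -4*230 = -920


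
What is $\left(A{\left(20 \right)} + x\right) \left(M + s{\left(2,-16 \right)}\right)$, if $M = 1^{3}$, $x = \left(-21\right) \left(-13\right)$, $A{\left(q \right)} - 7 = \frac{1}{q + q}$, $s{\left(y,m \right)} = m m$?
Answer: $\frac{2878657}{40} \approx 71966.0$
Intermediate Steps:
$s{\left(y,m \right)} = m^{2}$
$A{\left(q \right)} = 7 + \frac{1}{2 q}$ ($A{\left(q \right)} = 7 + \frac{1}{q + q} = 7 + \frac{1}{2 q}$)
$x = 273$
$M = 1$
$\left(A{\left(20 \right)} + x\right) \left(M + s{\left(2,-16 \right)}\right) = \left(\left(7 + \frac{1}{2 \cdot 20}\right) + 273\right) \left(1 + \left(-16\right)^{2}\right) = \left(\left(7 + \frac{1}{2} \cdot \frac{1}{20}\right) + 273\right) \left(1 + 256\right) = \left(\left(7 + \frac{1}{40}\right) + 273\right) 257 = \left(\frac{281}{40} + 273\right) 257 = \frac{11201}{40} \cdot 257 = \frac{2878657}{40}$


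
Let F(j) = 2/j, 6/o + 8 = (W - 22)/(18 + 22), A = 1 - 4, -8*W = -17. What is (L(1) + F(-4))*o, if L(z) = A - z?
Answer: 8640/2719 ≈ 3.1776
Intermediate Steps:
W = 17/8 (W = -⅛*(-17) = 17/8 ≈ 2.1250)
A = -3
L(z) = -3 - z
o = -1920/2719 (o = 6/(-8 + (17/8 - 22)/(18 + 22)) = 6/(-8 - 159/8/40) = 6/(-8 - 159/8*1/40) = 6/(-8 - 159/320) = 6/(-2719/320) = 6*(-320/2719) = -1920/2719 ≈ -0.70614)
(L(1) + F(-4))*o = ((-3 - 1*1) + 2/(-4))*(-1920/2719) = ((-3 - 1) + 2*(-¼))*(-1920/2719) = (-4 - ½)*(-1920/2719) = -9/2*(-1920/2719) = 8640/2719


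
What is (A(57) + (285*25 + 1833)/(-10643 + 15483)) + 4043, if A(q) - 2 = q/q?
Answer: 9795799/2420 ≈ 4047.9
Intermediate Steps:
A(q) = 3 (A(q) = 2 + q/q = 2 + 1 = 3)
(A(57) + (285*25 + 1833)/(-10643 + 15483)) + 4043 = (3 + (285*25 + 1833)/(-10643 + 15483)) + 4043 = (3 + (7125 + 1833)/4840) + 4043 = (3 + 8958*(1/4840)) + 4043 = (3 + 4479/2420) + 4043 = 11739/2420 + 4043 = 9795799/2420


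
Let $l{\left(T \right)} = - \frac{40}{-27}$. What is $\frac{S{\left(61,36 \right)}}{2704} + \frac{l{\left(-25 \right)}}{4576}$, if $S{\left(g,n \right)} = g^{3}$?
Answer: $\frac{67413617}{803088} \approx 83.943$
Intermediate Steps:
$l{\left(T \right)} = \frac{40}{27}$ ($l{\left(T \right)} = \left(-40\right) \left(- \frac{1}{27}\right) = \frac{40}{27}$)
$\frac{S{\left(61,36 \right)}}{2704} + \frac{l{\left(-25 \right)}}{4576} = \frac{61^{3}}{2704} + \frac{40}{27 \cdot 4576} = 226981 \cdot \frac{1}{2704} + \frac{40}{27} \cdot \frac{1}{4576} = \frac{226981}{2704} + \frac{5}{15444} = \frac{67413617}{803088}$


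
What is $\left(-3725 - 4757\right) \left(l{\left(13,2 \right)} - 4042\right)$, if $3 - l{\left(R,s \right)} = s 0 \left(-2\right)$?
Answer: $34258798$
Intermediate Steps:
$l{\left(R,s \right)} = 3$ ($l{\left(R,s \right)} = 3 - s 0 \left(-2\right) = 3 - 0 \left(-2\right) = 3 - 0 = 3 + 0 = 3$)
$\left(-3725 - 4757\right) \left(l{\left(13,2 \right)} - 4042\right) = \left(-3725 - 4757\right) \left(3 - 4042\right) = \left(-8482\right) \left(-4039\right) = 34258798$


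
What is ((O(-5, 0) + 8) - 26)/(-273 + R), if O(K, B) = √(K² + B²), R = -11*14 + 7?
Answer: 13/420 ≈ 0.030952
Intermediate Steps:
R = -147 (R = -154 + 7 = -147)
O(K, B) = √(B² + K²)
((O(-5, 0) + 8) - 26)/(-273 + R) = ((√(0² + (-5)²) + 8) - 26)/(-273 - 147) = ((√(0 + 25) + 8) - 26)/(-420) = ((√25 + 8) - 26)*(-1/420) = ((5 + 8) - 26)*(-1/420) = (13 - 26)*(-1/420) = -13*(-1/420) = 13/420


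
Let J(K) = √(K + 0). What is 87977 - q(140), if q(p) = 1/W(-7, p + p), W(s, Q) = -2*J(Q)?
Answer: 87977 + √70/280 ≈ 87977.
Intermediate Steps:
J(K) = √K
W(s, Q) = -2*√Q
q(p) = -√2/(4*√p) (q(p) = 1/(-2*√(p + p)) = 1/(-2*√2*√p) = -√2/(4*√p))
87977 - q(140) = 87977 - (-1)*√2/(4*√140) = 87977 - (-1)*√2*√35/70/4 = 87977 - (-1)*√70/280 = 87977 + √70/280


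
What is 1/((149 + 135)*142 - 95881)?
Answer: -1/55553 ≈ -1.8001e-5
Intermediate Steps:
1/((149 + 135)*142 - 95881) = 1/(284*142 - 95881) = 1/(40328 - 95881) = 1/(-55553) = -1/55553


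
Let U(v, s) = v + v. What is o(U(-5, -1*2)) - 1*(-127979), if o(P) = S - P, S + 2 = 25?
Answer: 128012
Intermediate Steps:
S = 23 (S = -2 + 25 = 23)
U(v, s) = 2*v
o(P) = 23 - P
o(U(-5, -1*2)) - 1*(-127979) = (23 - 2*(-5)) - 1*(-127979) = (23 - 1*(-10)) + 127979 = (23 + 10) + 127979 = 33 + 127979 = 128012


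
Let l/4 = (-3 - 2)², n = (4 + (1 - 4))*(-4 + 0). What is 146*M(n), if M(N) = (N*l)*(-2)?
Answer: 116800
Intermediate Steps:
n = -4 (n = (4 - 3)*(-4) = 1*(-4) = -4)
l = 100 (l = 4*(-3 - 2)² = 4*(-5)² = 4*25 = 100)
M(N) = -200*N (M(N) = (N*100)*(-2) = (100*N)*(-2) = -200*N)
146*M(n) = 146*(-200*(-4)) = 146*800 = 116800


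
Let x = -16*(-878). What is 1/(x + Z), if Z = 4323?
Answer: 1/18371 ≈ 5.4434e-5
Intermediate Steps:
x = 14048
1/(x + Z) = 1/(14048 + 4323) = 1/18371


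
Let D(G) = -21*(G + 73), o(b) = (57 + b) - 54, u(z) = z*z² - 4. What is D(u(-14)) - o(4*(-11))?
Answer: 56216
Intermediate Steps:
u(z) = -4 + z³ (u(z) = z³ - 4 = -4 + z³)
o(b) = 3 + b
D(G) = -1533 - 21*G (D(G) = -21*(73 + G) = -1533 - 21*G)
D(u(-14)) - o(4*(-11)) = (-1533 - 21*(-4 + (-14)³)) - (3 + 4*(-11)) = (-1533 - 21*(-4 - 2744)) - (3 - 44) = (-1533 - 21*(-2748)) - 1*(-41) = (-1533 + 57708) + 41 = 56175 + 41 = 56216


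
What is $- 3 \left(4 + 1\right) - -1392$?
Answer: $1377$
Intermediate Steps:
$- 3 \left(4 + 1\right) - -1392 = \left(-3\right) 5 + 1392 = -15 + 1392 = 1377$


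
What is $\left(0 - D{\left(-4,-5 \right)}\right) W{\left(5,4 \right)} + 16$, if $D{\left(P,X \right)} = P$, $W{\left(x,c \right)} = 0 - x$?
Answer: $-4$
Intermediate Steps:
$W{\left(x,c \right)} = - x$
$\left(0 - D{\left(-4,-5 \right)}\right) W{\left(5,4 \right)} + 16 = \left(0 - -4\right) \left(\left(-1\right) 5\right) + 16 = \left(0 + 4\right) \left(-5\right) + 16 = 4 \left(-5\right) + 16 = -20 + 16 = -4$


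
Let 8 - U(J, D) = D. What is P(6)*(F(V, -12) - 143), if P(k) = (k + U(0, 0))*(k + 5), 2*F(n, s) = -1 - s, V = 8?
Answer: -21175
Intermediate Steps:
U(J, D) = 8 - D
F(n, s) = -1/2 - s/2 (F(n, s) = (-1 - s)/2 = -1/2 - s/2)
P(k) = (5 + k)*(8 + k) (P(k) = (k + (8 - 1*0))*(k + 5) = (k + (8 + 0))*(5 + k) = (k + 8)*(5 + k) = (8 + k)*(5 + k) = (5 + k)*(8 + k))
P(6)*(F(V, -12) - 143) = (40 + 6**2 + 13*6)*((-1/2 - 1/2*(-12)) - 143) = (40 + 36 + 78)*((-1/2 + 6) - 143) = 154*(11/2 - 143) = 154*(-275/2) = -21175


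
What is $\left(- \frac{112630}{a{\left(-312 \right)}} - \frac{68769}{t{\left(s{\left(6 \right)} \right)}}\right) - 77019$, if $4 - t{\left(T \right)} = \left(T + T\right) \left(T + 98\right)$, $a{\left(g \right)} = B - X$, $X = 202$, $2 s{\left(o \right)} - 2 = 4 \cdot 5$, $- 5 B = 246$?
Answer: $- \frac{6393086207}{83524} \approx -76542.0$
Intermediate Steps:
$B = - \frac{246}{5}$ ($B = \left(- \frac{1}{5}\right) 246 = - \frac{246}{5} \approx -49.2$)
$s{\left(o \right)} = 11$ ($s{\left(o \right)} = 1 + \frac{4 \cdot 5}{2} = 1 + \frac{1}{2} \cdot 20 = 1 + 10 = 11$)
$a{\left(g \right)} = - \frac{1256}{5}$ ($a{\left(g \right)} = - \frac{246}{5} - 202 = - \frac{1256}{5}$)
$t{\left(T \right)} = 4 - 2 T \left(98 + T\right)$ ($t{\left(T \right)} = 4 - \left(T + T\right) \left(T + 98\right) = 4 - 2 T \left(98 + T\right)$)
$\left(- \frac{112630}{a{\left(-312 \right)}} - \frac{68769}{t{\left(s{\left(6 \right)} \right)}}\right) - 77019 = \left(- \frac{112630}{- \frac{1256}{5}} - \frac{68769}{4 - 2156 - 2 \cdot 11^{2}}\right) - 77019 = \left(\left(-112630\right) \left(- \frac{5}{1256}\right) - \frac{68769}{4 - 2156 - 242}\right) - 77019 = \left(\frac{281575}{628} - \frac{68769}{4 - 2156 - 242}\right) - 77019 = \left(\frac{281575}{628} - \frac{68769}{-2394}\right) - 77019 = \left(\frac{281575}{628} - - \frac{7641}{266}\right) - 77019 = \left(\frac{281575}{628} + \frac{7641}{266}\right) - 77019 = \frac{39848749}{83524} - 77019 = - \frac{6393086207}{83524}$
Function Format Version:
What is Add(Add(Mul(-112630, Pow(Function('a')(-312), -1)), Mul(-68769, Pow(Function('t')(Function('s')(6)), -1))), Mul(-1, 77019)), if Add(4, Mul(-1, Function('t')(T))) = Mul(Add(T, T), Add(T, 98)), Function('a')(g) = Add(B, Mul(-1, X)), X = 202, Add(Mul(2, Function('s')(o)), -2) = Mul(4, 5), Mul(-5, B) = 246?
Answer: Rational(-6393086207, 83524) ≈ -76542.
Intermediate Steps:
B = Rational(-246, 5) (B = Mul(Rational(-1, 5), 246) = Rational(-246, 5) ≈ -49.200)
Function('s')(o) = 11 (Function('s')(o) = Add(1, Mul(Rational(1, 2), Mul(4, 5))) = Add(1, Mul(Rational(1, 2), 20)) = Add(1, 10) = 11)
Function('a')(g) = Rational(-1256, 5) (Function('a')(g) = Add(Rational(-246, 5), Mul(-1, 202)) = Add(Rational(-246, 5), -202) = Rational(-1256, 5))
Function('t')(T) = Add(4, Mul(-2, T, Add(98, T))) (Function('t')(T) = Add(4, Mul(-1, Mul(Add(T, T), Add(T, 98)))) = Add(4, Mul(-1, Mul(Mul(2, T), Add(98, T)))) = Add(4, Mul(-1, Mul(2, T, Add(98, T)))) = Add(4, Mul(-2, T, Add(98, T))))
Add(Add(Mul(-112630, Pow(Function('a')(-312), -1)), Mul(-68769, Pow(Function('t')(Function('s')(6)), -1))), Mul(-1, 77019)) = Add(Add(Mul(-112630, Pow(Rational(-1256, 5), -1)), Mul(-68769, Pow(Add(4, Mul(-196, 11), Mul(-2, Pow(11, 2))), -1))), Mul(-1, 77019)) = Add(Add(Mul(-112630, Rational(-5, 1256)), Mul(-68769, Pow(Add(4, -2156, Mul(-2, 121)), -1))), -77019) = Add(Add(Rational(281575, 628), Mul(-68769, Pow(Add(4, -2156, -242), -1))), -77019) = Add(Add(Rational(281575, 628), Mul(-68769, Pow(-2394, -1))), -77019) = Add(Add(Rational(281575, 628), Mul(-68769, Rational(-1, 2394))), -77019) = Add(Add(Rational(281575, 628), Rational(7641, 266)), -77019) = Add(Rational(39848749, 83524), -77019) = Rational(-6393086207, 83524)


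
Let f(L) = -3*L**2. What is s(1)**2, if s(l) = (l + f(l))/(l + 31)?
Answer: 1/256 ≈ 0.0039063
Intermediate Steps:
s(l) = (l - 3*l**2)/(31 + l) (s(l) = (l - 3*l**2)/(l + 31) = (l - 3*l**2)/(31 + l))
s(1)**2 = (1*(1 - 3*1)/(31 + 1))**2 = (1*(1 - 3)/32)**2 = (1*(1/32)*(-2))**2 = (-1/16)**2 = 1/256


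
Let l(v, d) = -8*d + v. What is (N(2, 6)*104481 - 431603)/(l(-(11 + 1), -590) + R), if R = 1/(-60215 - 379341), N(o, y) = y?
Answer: 85837814348/2069429647 ≈ 41.479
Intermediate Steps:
l(v, d) = v - 8*d
R = -1/439556 (R = 1/(-439556) = -1/439556 ≈ -2.2750e-6)
(N(2, 6)*104481 - 431603)/(l(-(11 + 1), -590) + R) = (6*104481 - 431603)/((-(11 + 1) - 8*(-590)) - 1/439556) = (626886 - 431603)/((-1*12 + 4720) - 1/439556) = 195283/((-12 + 4720) - 1/439556) = 195283/(4708 - 1/439556) = 195283/(2069429647/439556) = 195283*(439556/2069429647) = 85837814348/2069429647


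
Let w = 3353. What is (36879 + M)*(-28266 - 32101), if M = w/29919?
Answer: -66608111958518/29919 ≈ -2.2263e+9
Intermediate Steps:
M = 3353/29919 ≈ 0.11207
(36879 + M)*(-28266 - 32101) = (36879 + 3353/29919)*(-28266 - 32101) = (1103386154/29919)*(-60367) = -66608111958518/29919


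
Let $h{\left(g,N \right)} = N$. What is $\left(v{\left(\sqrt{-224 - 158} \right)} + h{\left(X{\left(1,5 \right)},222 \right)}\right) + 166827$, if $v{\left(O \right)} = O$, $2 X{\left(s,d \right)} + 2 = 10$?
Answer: $167049 + i \sqrt{382} \approx 1.6705 \cdot 10^{5} + 19.545 i$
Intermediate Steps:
$X{\left(s,d \right)} = 4$ ($X{\left(s,d \right)} = -1 + \frac{1}{2} \cdot 10 = -1 + 5 = 4$)
$\left(v{\left(\sqrt{-224 - 158} \right)} + h{\left(X{\left(1,5 \right)},222 \right)}\right) + 166827 = \left(\sqrt{-224 - 158} + 222\right) + 166827 = \left(\sqrt{-382} + 222\right) + 166827 = \left(i \sqrt{382} + 222\right) + 166827 = \left(222 + i \sqrt{382}\right) + 166827 = 167049 + i \sqrt{382}$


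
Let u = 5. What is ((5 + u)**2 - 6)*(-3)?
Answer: -282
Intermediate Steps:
((5 + u)**2 - 6)*(-3) = ((5 + 5)**2 - 6)*(-3) = (10**2 - 6)*(-3) = (100 - 6)*(-3) = 94*(-3) = -282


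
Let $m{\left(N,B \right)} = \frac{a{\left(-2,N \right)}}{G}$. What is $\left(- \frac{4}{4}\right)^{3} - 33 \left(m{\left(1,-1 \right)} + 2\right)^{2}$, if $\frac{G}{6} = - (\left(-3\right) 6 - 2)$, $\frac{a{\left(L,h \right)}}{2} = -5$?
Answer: $- \frac{5867}{48} \approx -122.23$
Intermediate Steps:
$a{\left(L,h \right)} = -10$ ($a{\left(L,h \right)} = 2 \left(-5\right) = -10$)
$G = 120$ ($G = 6 \left(- (\left(-3\right) 6 - 2)\right) = 6 \left(- (-18 - 2)\right) = 6 \left(\left(-1\right) \left(-20\right)\right) = 6 \cdot 20 = 120$)
$m{\left(N,B \right)} = - \frac{1}{12}$ ($m{\left(N,B \right)} = - \frac{10}{120} = \left(-10\right) \frac{1}{120} = - \frac{1}{12}$)
$\left(- \frac{4}{4}\right)^{3} - 33 \left(m{\left(1,-1 \right)} + 2\right)^{2} = \left(- \frac{4}{4}\right)^{3} - 33 \left(- \frac{1}{12} + 2\right)^{2} = \left(\left(-4\right) \frac{1}{4}\right)^{3} - 33 \left(\frac{23}{12}\right)^{2} = \left(-1\right)^{3} - \frac{5819}{48} = -1 - \frac{5819}{48} = - \frac{5867}{48}$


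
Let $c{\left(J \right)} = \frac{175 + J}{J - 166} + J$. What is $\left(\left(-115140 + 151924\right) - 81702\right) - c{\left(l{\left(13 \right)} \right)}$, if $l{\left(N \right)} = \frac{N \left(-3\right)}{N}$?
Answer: $- \frac{7590463}{169} \approx -44914.0$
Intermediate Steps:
$l{\left(N \right)} = -3$ ($l{\left(N \right)} = \frac{\left(-3\right) N}{N} = -3$)
$c{\left(J \right)} = J + \frac{175 + J}{-166 + J}$ ($c{\left(J \right)} = \frac{175 + J}{-166 + J} + J = J + \frac{175 + J}{-166 + J}$)
$\left(\left(-115140 + 151924\right) - 81702\right) - c{\left(l{\left(13 \right)} \right)} = \left(\left(-115140 + 151924\right) - 81702\right) - \frac{175 + \left(-3\right)^{2} - -495}{-166 - 3} = \left(36784 - 81702\right) - \frac{175 + 9 + 495}{-169} = -44918 - \left(- \frac{1}{169}\right) 679 = -44918 - - \frac{679}{169} = -44918 + \frac{679}{169} = - \frac{7590463}{169}$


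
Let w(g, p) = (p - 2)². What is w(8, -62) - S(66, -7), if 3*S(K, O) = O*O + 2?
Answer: 4079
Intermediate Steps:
S(K, O) = ⅔ + O²/3 (S(K, O) = (O*O + 2)/3 = (O² + 2)/3 = (2 + O²)/3 = ⅔ + O²/3)
w(g, p) = (-2 + p)²
w(8, -62) - S(66, -7) = (-2 - 62)² - (⅔ + (⅓)*(-7)²) = (-64)² - (⅔ + (⅓)*49) = 4096 - (⅔ + 49/3) = 4096 - 1*17 = 4096 - 17 = 4079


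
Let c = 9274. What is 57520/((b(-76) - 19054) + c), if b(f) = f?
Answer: -3595/616 ≈ -5.8360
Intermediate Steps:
57520/((b(-76) - 19054) + c) = 57520/((-76 - 19054) + 9274) = 57520/(-19130 + 9274) = 57520/(-9856) = 57520*(-1/9856) = -3595/616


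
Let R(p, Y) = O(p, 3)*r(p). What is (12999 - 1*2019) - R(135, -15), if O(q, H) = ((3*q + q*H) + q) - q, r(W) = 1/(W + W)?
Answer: 10977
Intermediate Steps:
r(W) = 1/(2*W)
O(q, H) = 3*q + H*q (O(q, H) = ((3*q + H*q) + q) - q = (4*q + H*q) - q = 3*q + H*q)
R(p, Y) = 3 (R(p, Y) = (p*(3 + 3))*(1/(2*p)) = (p*6)*(1/(2*p)) = (6*p)*(1/(2*p)) = 3)
(12999 - 1*2019) - R(135, -15) = (12999 - 1*2019) - 1*3 = (12999 - 2019) - 3 = 10980 - 3 = 10977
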